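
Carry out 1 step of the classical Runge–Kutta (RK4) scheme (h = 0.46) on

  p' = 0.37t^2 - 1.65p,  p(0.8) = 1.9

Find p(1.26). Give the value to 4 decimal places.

1.0290

RK4: k1 = f(t_n, p_n); k2 = f(t_n + h/2, p_n + (h/2)·k1); k3 = f(t_n + h/2, p_n + (h/2)·k2); k4 = f(t_n + h, p_n + h·k3); p_{n+1} = p_n + (h/6)·(k1 + 2k2 + 2k3 + k4).
t=0.800000, p=1.900000:
  k1 = f(0.800000, 1.900000) = -2.898200
  k2 = f(1.030000, 1.233414) = -1.642600
  k3 = f(1.030000, 1.522202) = -2.119100
  k4 = f(1.260000, 0.925214) = -0.939191
  p ← 1.900000 + (0.46/6)·(k1 + 2k2 + 2k3 + k4) = 1.029006
p(1.26) ≈ 1.0290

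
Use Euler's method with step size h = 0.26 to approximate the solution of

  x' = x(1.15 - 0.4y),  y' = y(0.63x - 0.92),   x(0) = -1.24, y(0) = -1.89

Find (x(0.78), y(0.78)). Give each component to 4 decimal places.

Euler on (x,y): x_{n+1} = x_n + h·x', y_{n+1} = y_n + h·y'.
0.000000: (-1.240000, -1.890000); f=(-2.363440, 3.215268) → (-1.854494, -1.054030)
0.260000: (-1.854494, -1.054030); f=(-2.914546, 2.201165) → (-2.612276, -0.481728)
0.520000: (-2.612276, -0.481728); f=(-3.507480, 1.235985) → (-3.524221, -0.160371)
(x(0.78), y(0.78)) ≈ (-3.5242, -0.1604)

-3.5242, -0.1604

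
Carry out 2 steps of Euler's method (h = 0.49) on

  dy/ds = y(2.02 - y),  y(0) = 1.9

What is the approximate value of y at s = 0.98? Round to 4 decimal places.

2.0199

Euler: y_{n+1} = y_n + h·f(s_n, y_n).
s=0.000000, y=1.900000: f=0.228000 → y ← 1.900000 + 0.49·0.228000 = 2.011720
s=0.490000, y=2.011720: f=0.016657 → y ← 2.011720 + 0.49·0.016657 = 2.019882
y(0.98) ≈ 2.0199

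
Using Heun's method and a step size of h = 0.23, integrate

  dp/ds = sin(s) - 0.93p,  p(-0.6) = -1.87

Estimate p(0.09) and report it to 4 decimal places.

-1.0924

Heun: k1 = f(s_n, p_n); k2 = f(s_n + h, p_n + h·k1); p_{n+1} = p_n + (h/2)·(k1 + k2).
s=-0.600000, p=-1.870000:
  k1 = f(-0.600000, -1.870000) = 1.174458
  k2 = f(-0.370000, -1.599875) = 1.126268
  p ← -1.870000 + (0.23/2)·(1.174458 + 1.126268) = -1.605417
s=-0.370000, p=-1.605417:
  k1 = f(-0.370000, -1.605417) = 1.131422
  k2 = f(-0.140000, -1.345190) = 1.111483
  p ← -1.605417 + (0.23/2)·(1.131422 + 1.111483) = -1.347482
s=-0.140000, p=-1.347482:
  k1 = f(-0.140000, -1.347482) = 1.113616
  k2 = f(0.090000, -1.091351) = 1.104835
  p ← -1.347482 + (0.23/2)·(1.113616 + 1.104835) = -1.092361
p(0.09) ≈ -1.0924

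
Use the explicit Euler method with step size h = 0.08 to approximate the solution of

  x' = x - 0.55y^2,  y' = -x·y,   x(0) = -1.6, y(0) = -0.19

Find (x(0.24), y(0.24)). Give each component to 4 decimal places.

-2.0222, -0.2805

Euler on (x,y): x_{n+1} = x_n + h·x', y_{n+1} = y_n + h·y'.
0.000000: (-1.600000, -0.190000); f=(-1.619855, -0.304000) → (-1.729588, -0.214320)
0.080000: (-1.729588, -0.214320); f=(-1.754852, -0.370685) → (-1.869977, -0.243975)
0.160000: (-1.869977, -0.243975); f=(-1.902715, -0.456227) → (-2.022194, -0.280473)
(x(0.24), y(0.24)) ≈ (-2.0222, -0.2805)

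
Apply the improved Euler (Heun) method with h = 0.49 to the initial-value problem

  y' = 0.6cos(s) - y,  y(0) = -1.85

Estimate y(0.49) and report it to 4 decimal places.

Heun: k1 = f(s_n, y_n); k2 = f(s_n + h, y_n + h·k1); y_{n+1} = y_n + (h/2)·(k1 + k2).
s=0.000000, y=-1.850000:
  k1 = f(0.000000, -1.850000) = 2.450000
  k2 = f(0.490000, -0.649500) = 1.178900
  y ← -1.850000 + (0.49/2)·(2.450000 + 1.178900) = -0.960920
y(0.49) ≈ -0.9609

-0.9609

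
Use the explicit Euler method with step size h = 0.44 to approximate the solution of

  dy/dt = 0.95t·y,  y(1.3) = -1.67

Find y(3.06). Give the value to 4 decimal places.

-17.8279

Euler: y_{n+1} = y_n + h·f(t_n, y_n).
t=1.300000, y=-1.670000: f=-2.062450 → y ← -1.670000 + 0.44·(-2.062450) = -2.577478
t=1.740000, y=-2.577478: f=-4.260571 → y ← -2.577478 + 0.44·(-4.260571) = -4.452129
t=2.180000, y=-4.452129: f=-9.220360 → y ← -4.452129 + 0.44·(-9.220360) = -8.509088
t=2.620000, y=-8.509088: f=-21.179119 → y ← -8.509088 + 0.44·(-21.179119) = -17.827900
y(3.06) ≈ -17.8279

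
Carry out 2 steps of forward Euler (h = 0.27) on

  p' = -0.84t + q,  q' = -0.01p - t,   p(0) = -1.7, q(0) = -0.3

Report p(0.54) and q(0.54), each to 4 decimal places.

Euler on (p,q): p_{n+1} = p_n + h·p', q_{n+1} = q_n + h·q'.
0.000000: (-1.700000, -0.300000); f=(-0.300000, 0.017000) → (-1.781000, -0.295410)
0.270000: (-1.781000, -0.295410); f=(-0.522210, -0.252190) → (-1.921997, -0.363501)
(p(0.54), q(0.54)) ≈ (-1.9220, -0.3635)

-1.9220, -0.3635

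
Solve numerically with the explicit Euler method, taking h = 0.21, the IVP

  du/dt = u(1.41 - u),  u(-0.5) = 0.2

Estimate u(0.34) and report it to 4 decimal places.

Euler: u_{n+1} = u_n + h·f(t_n, u_n).
t=-0.500000, u=0.200000: f=0.242000 → u ← 0.200000 + 0.21·0.242000 = 0.250820
t=-0.290000, u=0.250820: f=0.290746 → u ← 0.250820 + 0.21·0.290746 = 0.311877
t=-0.080000, u=0.311877: f=0.342479 → u ← 0.311877 + 0.21·0.342479 = 0.383797
t=0.130000, u=0.383797: f=0.393854 → u ← 0.383797 + 0.21·0.393854 = 0.466506
u(0.34) ≈ 0.4665

0.4665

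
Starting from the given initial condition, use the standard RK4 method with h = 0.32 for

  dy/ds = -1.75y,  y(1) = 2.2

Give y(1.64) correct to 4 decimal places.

RK4: k1 = f(s_n, y_n); k2 = f(s_n + h/2, y_n + (h/2)·k1); k3 = f(s_n + h/2, y_n + (h/2)·k2); k4 = f(s_n + h, y_n + h·k3); y_{n+1} = y_n + (h/6)·(k1 + 2k2 + 2k3 + k4).
s=1.000000, y=2.200000:
  k1 = f(1.000000, 2.200000) = -3.850000
  k2 = f(1.160000, 1.584000) = -2.772000
  k3 = f(1.160000, 1.756480) = -3.073840
  k4 = f(1.320000, 1.216371) = -2.128650
  y ← 2.200000 + (0.32/6)·(k1 + 2k2 + 2k3 + k4) = 1.257582
s=1.320000, y=1.257582:
  k1 = f(1.320000, 1.257582) = -2.200769
  k2 = f(1.480000, 0.905459) = -1.584554
  k3 = f(1.480000, 1.004054) = -1.757094
  k4 = f(1.640000, 0.695312) = -1.216797
  y ← 1.257582 + (0.32/6)·(k1 + 2k2 + 2k3 + k4) = 0.718870
y(1.64) ≈ 0.7189

0.7189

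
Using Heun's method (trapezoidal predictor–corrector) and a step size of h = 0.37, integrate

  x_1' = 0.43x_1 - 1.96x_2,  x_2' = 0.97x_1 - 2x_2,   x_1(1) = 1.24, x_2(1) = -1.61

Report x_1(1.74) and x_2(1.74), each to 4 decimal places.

2.3802, 0.4050

Heun on (x_1,x_2): k1 = f(s_n, state_n); k2 = f(s_n + h, state_n + h·k1); state_{n+1} = state_n + (h/2)·(k1 + k2).
1.000000: (1.240000, -1.610000)
  k1 = (3.688800, 4.422800)
  predictor → (2.604856, 0.026436)
  k2 = (1.068274, 2.473838)
  → (2.120059, -0.334122)
1.370000: (2.120059, -0.334122)
  k1 = (1.566504, 2.724701)
  predictor → (2.699665, 0.674017)
  k2 = (-0.160218, 1.270641)
  → (2.380222, 0.405016)
(x_1(1.74), x_2(1.74)) ≈ (2.3802, 0.4050)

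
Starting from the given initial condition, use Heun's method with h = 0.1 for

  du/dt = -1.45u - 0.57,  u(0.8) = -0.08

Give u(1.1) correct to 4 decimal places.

-0.1901

Heun: k1 = f(t_n, u_n); k2 = f(t_n + h, u_n + h·k1); u_{n+1} = u_n + (h/2)·(k1 + k2).
t=0.800000, u=-0.080000:
  k1 = f(0.800000, -0.080000) = -0.454000
  k2 = f(0.900000, -0.125400) = -0.388170
  u ← -0.080000 + (0.1/2)·(-0.454000 + (-0.388170)) = -0.122108
t=0.900000, u=-0.122108:
  k1 = f(0.900000, -0.122108) = -0.392943
  k2 = f(1.000000, -0.161403) = -0.335966
  u ← -0.122108 + (0.1/2)·(-0.392943 + (-0.335966)) = -0.158554
t=1.000000, u=-0.158554:
  k1 = f(1.000000, -0.158554) = -0.340097
  k2 = f(1.100000, -0.192564) = -0.290783
  u ← -0.158554 + (0.1/2)·(-0.340097 + (-0.290783)) = -0.190098
u(1.1) ≈ -0.1901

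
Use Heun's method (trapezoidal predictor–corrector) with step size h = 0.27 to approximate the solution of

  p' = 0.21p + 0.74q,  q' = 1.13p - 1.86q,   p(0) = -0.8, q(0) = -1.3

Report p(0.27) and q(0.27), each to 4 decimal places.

Heun on (p,q): k1 = f(x_n, state_n); k2 = f(x_n + h, state_n + h·k1); state_{n+1} = state_n + (h/2)·(k1 + k2).
0.000000: (-0.800000, -1.300000)
  k1 = (-1.130000, 1.514000)
  predictor → (-1.105100, -0.891220)
  k2 = (-0.891574, 0.408906)
  → (-1.072912, -1.040408)
(p(0.27), q(0.27)) ≈ (-1.0729, -1.0404)

-1.0729, -1.0404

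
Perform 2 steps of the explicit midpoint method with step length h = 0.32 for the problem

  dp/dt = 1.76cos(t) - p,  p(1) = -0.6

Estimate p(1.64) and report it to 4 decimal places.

Midpoint: k1 = f(t_n, p_n); k2 = f(t_n + h/2, p_n + (h/2)·k1); p_{n+1} = p_n + h·k2.
t=1.000000, p=-0.600000:
  k1 = f(1.000000, -0.600000) = 1.550932
  k2 = f(1.160000, -0.351851) = 1.054688
  p ← -0.600000 + 0.32·1.054688 = -0.262500
t=1.320000, p=-0.262500:
  k1 = f(1.320000, -0.262500) = 0.699288
  k2 = f(1.480000, -0.150614) = 0.310196
  p ← -0.262500 + 0.32·0.310196 = -0.163237
p(1.64) ≈ -0.1632

-0.1632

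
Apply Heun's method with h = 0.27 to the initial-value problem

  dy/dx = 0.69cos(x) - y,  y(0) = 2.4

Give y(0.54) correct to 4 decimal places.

1.6762

Heun: k1 = f(x_n, y_n); k2 = f(x_n + h, y_n + h·k1); y_{n+1} = y_n + (h/2)·(k1 + k2).
x=0.000000, y=2.400000:
  k1 = f(0.000000, 2.400000) = -1.710000
  k2 = f(0.270000, 1.938300) = -1.273298
  y ← 2.400000 + (0.27/2)·(-1.710000 + (-1.273298)) = 1.997255
x=0.270000, y=1.997255:
  k1 = f(0.270000, 1.997255) = -1.332253
  k2 = f(0.540000, 1.637546) = -1.045728
  y ← 1.997255 + (0.27/2)·(-1.332253 + (-1.045728)) = 1.676227
y(0.54) ≈ 1.6762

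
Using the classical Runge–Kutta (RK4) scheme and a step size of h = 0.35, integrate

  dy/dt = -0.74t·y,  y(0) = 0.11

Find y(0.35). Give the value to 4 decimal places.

RK4: k1 = f(t_n, y_n); k2 = f(t_n + h/2, y_n + (h/2)·k1); k3 = f(t_n + h/2, y_n + (h/2)·k2); k4 = f(t_n + h, y_n + h·k3); y_{n+1} = y_n + (h/6)·(k1 + 2k2 + 2k3 + k4).
t=0.000000, y=0.110000:
  k1 = f(0.000000, 0.110000) = 0.000000
  k2 = f(0.175000, 0.110000) = -0.014245
  k3 = f(0.175000, 0.107507) = -0.013922
  k4 = f(0.350000, 0.105127) = -0.027228
  y ← 0.110000 + (0.35/6)·(k1 + 2k2 + 2k3 + k4) = 0.105126
y(0.35) ≈ 0.1051

0.1051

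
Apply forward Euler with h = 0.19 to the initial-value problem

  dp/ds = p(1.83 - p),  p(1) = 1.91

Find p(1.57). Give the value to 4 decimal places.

1.8512

Euler: p_{n+1} = p_n + h·f(s_n, p_n).
s=1.000000, p=1.910000: f=-0.152800 → p ← 1.910000 + 0.19·(-0.152800) = 1.880968
s=1.190000, p=1.880968: f=-0.095869 → p ← 1.880968 + 0.19·(-0.095869) = 1.862753
s=1.380000, p=1.862753: f=-0.061010 → p ← 1.862753 + 0.19·(-0.061010) = 1.851161
p(1.57) ≈ 1.8512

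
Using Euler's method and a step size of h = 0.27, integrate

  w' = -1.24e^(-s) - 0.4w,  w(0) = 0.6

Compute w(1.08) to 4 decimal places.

-0.3841

Euler: w_{n+1} = w_n + h·f(s_n, w_n).
s=0.000000, w=0.600000: f=-1.480000 → w ← 0.600000 + 0.27·(-1.480000) = 0.200400
s=0.270000, w=0.200400: f=-1.026751 → w ← 0.200400 + 0.27·(-1.026751) = -0.076823
s=0.540000, w=-0.076823: f=-0.691879 → w ← -0.076823 + 0.27·(-0.691879) = -0.263630
s=0.810000, w=-0.263630: f=-0.446172 → w ← -0.263630 + 0.27·(-0.446172) = -0.384096
w(1.08) ≈ -0.3841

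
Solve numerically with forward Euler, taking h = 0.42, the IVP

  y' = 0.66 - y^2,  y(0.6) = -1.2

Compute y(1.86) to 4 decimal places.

-4.0428

Euler: y_{n+1} = y_n + h·f(t_n, y_n).
t=0.600000, y=-1.200000: f=-0.780000 → y ← -1.200000 + 0.42·(-0.780000) = -1.527600
t=1.020000, y=-1.527600: f=-1.673562 → y ← -1.527600 + 0.42·(-1.673562) = -2.230496
t=1.440000, y=-2.230496: f=-4.315112 → y ← -2.230496 + 0.42·(-4.315112) = -4.042843
y(1.86) ≈ -4.0428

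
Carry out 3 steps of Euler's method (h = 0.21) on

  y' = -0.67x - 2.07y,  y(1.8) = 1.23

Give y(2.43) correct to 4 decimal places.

-0.3310

Euler: y_{n+1} = y_n + h·f(x_n, y_n).
x=1.800000, y=1.230000: f=-3.752100 → y ← 1.230000 + 0.21·(-3.752100) = 0.442059
x=2.010000, y=0.442059: f=-2.261762 → y ← 0.442059 + 0.21·(-2.261762) = -0.032911
x=2.220000, y=-0.032911: f=-1.419274 → y ← -0.032911 + 0.21·(-1.419274) = -0.330959
y(2.43) ≈ -0.3310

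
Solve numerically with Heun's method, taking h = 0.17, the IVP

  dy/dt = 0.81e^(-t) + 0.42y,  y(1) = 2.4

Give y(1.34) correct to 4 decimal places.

Heun: k1 = f(t_n, y_n); k2 = f(t_n + h, y_n + h·k1); y_{n+1} = y_n + (h/2)·(k1 + k2).
t=1.000000, y=2.400000:
  k1 = f(1.000000, 2.400000) = 1.305982
  k2 = f(1.170000, 2.622017) = 1.352644
  y ← 2.400000 + (0.17/2)·(1.305982 + 1.352644) = 2.625983
t=1.170000, y=2.625983:
  k1 = f(1.170000, 2.625983) = 1.354310
  k2 = f(1.340000, 2.856216) = 1.411706
  y ← 2.625983 + (0.17/2)·(1.354310 + 1.411706) = 2.861095
y(1.34) ≈ 2.8611

2.8611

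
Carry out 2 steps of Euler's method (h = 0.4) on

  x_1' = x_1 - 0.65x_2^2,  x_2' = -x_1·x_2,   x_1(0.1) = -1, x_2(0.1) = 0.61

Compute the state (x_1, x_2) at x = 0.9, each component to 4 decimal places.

-2.2851, 1.3653

Euler on (x_1,x_2): x_1_{n+1} = x_1_n + h·x_1', x_2_{n+1} = x_2_n + h·x_2'.
0.100000: (-1.000000, 0.610000); f=(-1.241865, 0.610000) → (-1.496746, 0.854000)
0.500000: (-1.496746, 0.854000); f=(-1.970801, 1.278221) → (-2.285067, 1.365288)
(x_1(0.9), x_2(0.9)) ≈ (-2.2851, 1.3653)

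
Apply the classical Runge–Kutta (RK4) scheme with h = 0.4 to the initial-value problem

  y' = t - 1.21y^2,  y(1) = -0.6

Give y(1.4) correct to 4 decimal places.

-0.2188

RK4: k1 = f(t_n, y_n); k2 = f(t_n + h/2, y_n + (h/2)·k1); k3 = f(t_n + h/2, y_n + (h/2)·k2); k4 = f(t_n + h, y_n + h·k3); y_{n+1} = y_n + (h/6)·(k1 + 2k2 + 2k3 + k4).
t=1.000000, y=-0.600000:
  k1 = f(1.000000, -0.600000) = 0.564400
  k2 = f(1.200000, -0.487120) = 0.912884
  k3 = f(1.200000, -0.417423) = 0.989167
  k4 = f(1.400000, -0.204333) = 1.349480
  y ← -0.600000 + (0.4/6)·(k1 + 2k2 + 2k3 + k4) = -0.218801
y(1.4) ≈ -0.2188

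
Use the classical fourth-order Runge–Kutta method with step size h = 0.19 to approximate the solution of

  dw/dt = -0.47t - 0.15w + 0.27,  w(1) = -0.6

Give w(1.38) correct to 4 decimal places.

RK4: k1 = f(t_n, w_n); k2 = f(t_n + h/2, w_n + (h/2)·k1); k3 = f(t_n + h/2, w_n + (h/2)·k2); k4 = f(t_n + h, w_n + h·k3); w_{n+1} = w_n + (h/6)·(k1 + 2k2 + 2k3 + k4).
t=1.000000, w=-0.600000:
  k1 = f(1.000000, -0.600000) = -0.110000
  k2 = f(1.095000, -0.610450) = -0.153082
  k3 = f(1.095000, -0.614543) = -0.152469
  k4 = f(1.190000, -0.628969) = -0.194955
  w ← -0.600000 + (0.19/6)·(k1 + 2k2 + 2k3 + k4) = -0.629008
t=1.190000, w=-0.629008:
  k1 = f(1.190000, -0.629008) = -0.194949
  k2 = f(1.285000, -0.647529) = -0.236821
  k3 = f(1.285000, -0.651506) = -0.236224
  k4 = f(1.380000, -0.673891) = -0.277516
  w ← -0.629008 + (0.19/6)·(k1 + 2k2 + 2k3 + k4) = -0.673929
w(1.38) ≈ -0.6739

-0.6739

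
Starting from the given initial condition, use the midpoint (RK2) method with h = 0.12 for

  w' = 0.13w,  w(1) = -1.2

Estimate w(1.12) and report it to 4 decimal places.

Midpoint: k1 = f(t_n, w_n); k2 = f(t_n + h/2, w_n + (h/2)·k1); w_{n+1} = w_n + h·k2.
t=1.000000, w=-1.200000:
  k1 = f(1.000000, -1.200000) = -0.156000
  k2 = f(1.060000, -1.209360) = -0.157217
  w ← -1.200000 + 0.12·(-0.157217) = -1.218866
w(1.12) ≈ -1.2189

-1.2189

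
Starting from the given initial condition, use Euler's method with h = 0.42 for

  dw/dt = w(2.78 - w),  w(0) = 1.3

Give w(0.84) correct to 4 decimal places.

2.7030

Euler: w_{n+1} = w_n + h·f(t_n, w_n).
t=0.000000, w=1.300000: f=1.924000 → w ← 1.300000 + 0.42·1.924000 = 2.108080
t=0.420000, w=2.108080: f=1.416461 → w ← 2.108080 + 0.42·1.416461 = 2.702994
w(0.84) ≈ 2.7030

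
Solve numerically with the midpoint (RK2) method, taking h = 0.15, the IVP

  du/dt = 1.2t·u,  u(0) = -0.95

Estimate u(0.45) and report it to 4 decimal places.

Midpoint: k1 = f(t_n, u_n); k2 = f(t_n + h/2, u_n + (h/2)·k1); u_{n+1} = u_n + h·k2.
t=0.000000, u=-0.950000:
  k1 = f(0.000000, -0.950000) = 0.000000
  k2 = f(0.075000, -0.950000) = -0.085500
  u ← -0.950000 + 0.15·(-0.085500) = -0.962825
t=0.150000, u=-0.962825:
  k1 = f(0.150000, -0.962825) = -0.173308
  k2 = f(0.225000, -0.975823) = -0.263472
  u ← -0.962825 + 0.15·(-0.263472) = -1.002346
t=0.300000, u=-1.002346:
  k1 = f(0.300000, -1.002346) = -0.360845
  k2 = f(0.375000, -1.029409) = -0.463234
  u ← -1.002346 + 0.15·(-0.463234) = -1.071831
u(0.45) ≈ -1.0718

-1.0718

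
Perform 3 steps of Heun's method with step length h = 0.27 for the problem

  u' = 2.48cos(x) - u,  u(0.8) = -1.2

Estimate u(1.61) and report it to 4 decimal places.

Heun: k1 = f(x_n, u_n); k2 = f(x_n + h, u_n + h·k1); u_{n+1} = u_n + (h/2)·(k1 + k2).
x=0.800000, u=-1.200000:
  k1 = f(0.800000, -1.200000) = 2.927833
  k2 = f(1.070000, -0.409485) = 1.600193
  u ← -1.200000 + (0.27/2)·(2.927833 + 1.600193) = -0.588717
x=1.070000, u=-0.588717:
  k1 = f(1.070000, -0.588717) = 1.779425
  k2 = f(1.340000, -0.108272) = 0.675579
  u ← -0.588717 + (0.27/2)·(1.779425 + 0.675579) = -0.257291
x=1.340000, u=-0.257291:
  k1 = f(1.340000, -0.257291) = 0.824598
  k2 = f(1.610000, -0.034650) = -0.062551
  u ← -0.257291 + (0.27/2)·(0.824598 + (-0.062551)) = -0.154415
u(1.61) ≈ -0.1544

-0.1544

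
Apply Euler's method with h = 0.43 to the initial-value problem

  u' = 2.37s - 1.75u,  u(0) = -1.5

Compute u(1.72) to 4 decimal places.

1.5528

Euler: u_{n+1} = u_n + h·f(s_n, u_n).
s=0.000000, u=-1.500000: f=2.625000 → u ← -1.500000 + 0.43·2.625000 = -0.371250
s=0.430000, u=-0.371250: f=1.668788 → u ← -0.371250 + 0.43·1.668788 = 0.346329
s=0.860000, u=0.346329: f=1.432125 → u ← 0.346329 + 0.43·1.432125 = 0.962142
s=1.290000, u=0.962142: f=1.373551 → u ← 0.962142 + 0.43·1.373551 = 1.552769
u(1.72) ≈ 1.5528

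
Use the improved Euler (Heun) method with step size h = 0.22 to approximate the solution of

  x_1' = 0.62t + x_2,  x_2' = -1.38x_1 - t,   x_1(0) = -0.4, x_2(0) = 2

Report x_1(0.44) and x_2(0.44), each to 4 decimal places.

0.5525, 1.8647

Heun on (x_1,x_2): k1 = f(t_n, state_n); k2 = f(t_n + h, state_n + h·k1); state_{n+1} = state_n + (h/2)·(k1 + k2).
0.000000: (-0.400000, 2.000000)
  k1 = (2.000000, 0.552000)
  predictor → (0.040000, 2.121440)
  k2 = (2.257840, -0.275200)
  → (0.068362, 2.030448)
0.220000: (0.068362, 2.030448)
  k1 = (2.166848, -0.314340)
  predictor → (0.545069, 1.961293)
  k2 = (2.234093, -1.192195)
  → (0.552466, 1.864729)
(x_1(0.44), x_2(0.44)) ≈ (0.5525, 1.8647)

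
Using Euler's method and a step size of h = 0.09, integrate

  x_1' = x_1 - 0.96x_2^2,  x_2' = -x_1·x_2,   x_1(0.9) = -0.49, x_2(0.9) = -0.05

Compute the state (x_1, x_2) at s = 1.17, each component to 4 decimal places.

-0.6353, -0.0576

Euler on (x_1,x_2): x_1_{n+1} = x_1_n + h·x_1', x_2_{n+1} = x_2_n + h·x_2'.
0.900000: (-0.490000, -0.050000); f=(-0.492400, -0.024500) → (-0.534316, -0.052205)
0.990000: (-0.534316, -0.052205); f=(-0.536932, -0.027894) → (-0.582640, -0.054715)
1.080000: (-0.582640, -0.054715); f=(-0.585514, -0.031879) → (-0.635336, -0.057585)
(x_1(1.17), x_2(1.17)) ≈ (-0.6353, -0.0576)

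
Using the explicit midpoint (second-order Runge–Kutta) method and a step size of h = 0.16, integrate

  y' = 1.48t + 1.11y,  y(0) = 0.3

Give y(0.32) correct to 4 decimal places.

0.5100

Midpoint: k1 = f(t_n, y_n); k2 = f(t_n + h/2, y_n + (h/2)·k1); y_{n+1} = y_n + h·k2.
t=0.000000, y=0.300000:
  k1 = f(0.000000, 0.300000) = 0.333000
  k2 = f(0.080000, 0.326640) = 0.480970
  y ← 0.300000 + 0.16·0.480970 = 0.376955
t=0.160000, y=0.376955:
  k1 = f(0.160000, 0.376955) = 0.655220
  k2 = f(0.240000, 0.429373) = 0.831804
  y ← 0.376955 + 0.16·0.831804 = 0.510044
y(0.32) ≈ 0.5100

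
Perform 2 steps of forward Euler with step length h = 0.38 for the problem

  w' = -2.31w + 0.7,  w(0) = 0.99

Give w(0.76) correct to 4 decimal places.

Euler: w_{n+1} = w_n + h·f(x_n, w_n).
x=0.000000, w=0.990000: f=-1.586900 → w ← 0.990000 + 0.38·(-1.586900) = 0.386978
x=0.380000, w=0.386978: f=-0.193919 → w ← 0.386978 + 0.38·(-0.193919) = 0.313289
w(0.76) ≈ 0.3133

0.3133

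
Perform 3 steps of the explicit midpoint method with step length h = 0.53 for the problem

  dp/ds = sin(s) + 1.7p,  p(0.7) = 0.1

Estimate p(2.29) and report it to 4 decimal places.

6.8139

Midpoint: k1 = f(s_n, p_n); k2 = f(s_n + h/2, p_n + (h/2)·k1); p_{n+1} = p_n + h·k2.
s=0.700000, p=0.100000:
  k1 = f(0.700000, 0.100000) = 0.814218
  k2 = f(0.965000, 0.315768) = 1.358854
  p ← 0.100000 + 0.53·1.358854 = 0.820193
s=1.230000, p=0.820193:
  k1 = f(1.230000, 0.820193) = 2.336816
  k2 = f(1.495000, 1.439449) = 3.444192
  p ← 0.820193 + 0.53·3.444192 = 2.645614
s=1.760000, p=2.645614:
  k1 = f(1.760000, 2.645614) = 5.479699
  k2 = f(2.025000, 4.097735) = 7.864759
  p ← 2.645614 + 0.53·7.864759 = 6.813937
p(2.29) ≈ 6.8139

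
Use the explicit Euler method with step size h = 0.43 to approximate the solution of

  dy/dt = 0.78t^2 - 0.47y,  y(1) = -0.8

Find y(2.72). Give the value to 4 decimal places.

2.9675

Euler: y_{n+1} = y_n + h·f(t_n, y_n).
t=1.000000, y=-0.800000: f=1.156000 → y ← -0.800000 + 0.43·1.156000 = -0.302920
t=1.430000, y=-0.302920: f=1.737394 → y ← -0.302920 + 0.43·1.737394 = 0.444160
t=1.860000, y=0.444160: f=2.489733 → y ← 0.444160 + 0.43·2.489733 = 1.514745
t=2.290000, y=1.514745: f=3.378468 → y ← 1.514745 + 0.43·3.378468 = 2.967486
y(2.72) ≈ 2.9675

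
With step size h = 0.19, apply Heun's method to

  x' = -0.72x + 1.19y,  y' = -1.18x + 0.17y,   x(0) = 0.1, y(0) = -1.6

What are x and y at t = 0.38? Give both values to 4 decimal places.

Heun on (x,y): k1 = f(t_n, state_n); k2 = f(t_n + h, state_n + h·k1); state_{n+1} = state_n + (h/2)·(k1 + k2).
0.000000: (0.100000, -1.600000)
  k1 = (-1.976000, -0.390000)
  predictor → (-0.275440, -1.674100)
  k2 = (-1.793862, 0.040422)
  → (-0.258137, -1.633210)
0.190000: (-0.258137, -1.633210)
  k1 = (-1.757661, 0.026956)
  predictor → (-0.592093, -1.628088)
  k2 = (-1.511118, 0.421894)
  → (-0.568671, -1.590569)
(x(0.38), y(0.38)) ≈ (-0.5687, -1.5906)

-0.5687, -1.5906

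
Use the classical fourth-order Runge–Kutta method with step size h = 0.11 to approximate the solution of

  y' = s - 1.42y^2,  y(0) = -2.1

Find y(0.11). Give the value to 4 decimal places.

-3.1156

RK4: k1 = f(s_n, y_n); k2 = f(s_n + h/2, y_n + (h/2)·k1); k3 = f(s_n + h/2, y_n + (h/2)·k2); k4 = f(s_n + h, y_n + h·k3); y_{n+1} = y_n + (h/6)·(k1 + 2k2 + 2k3 + k4).
s=0.000000, y=-2.100000:
  k1 = f(0.000000, -2.100000) = -6.262200
  k2 = f(0.055000, -2.444421) = -8.429776
  k3 = f(0.055000, -2.563638) = -9.277578
  k4 = f(0.110000, -3.120534) = -13.717576
  y ← -2.100000 + (0.11/6)·(k1 + 2k2 + 2k3 + k4) = -3.115566
y(0.11) ≈ -3.1156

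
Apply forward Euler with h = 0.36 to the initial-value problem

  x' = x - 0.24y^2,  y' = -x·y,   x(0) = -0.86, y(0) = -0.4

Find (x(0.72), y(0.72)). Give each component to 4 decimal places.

-1.6332, -0.7470

Euler on (x,y): x_{n+1} = x_n + h·x', y_{n+1} = y_n + h·y'.
0.000000: (-0.860000, -0.400000); f=(-0.898400, -0.344000) → (-1.183424, -0.523840)
0.360000: (-1.183424, -0.523840); f=(-1.249282, -0.619925) → (-1.633166, -0.747013)
(x(0.72), y(0.72)) ≈ (-1.6332, -0.7470)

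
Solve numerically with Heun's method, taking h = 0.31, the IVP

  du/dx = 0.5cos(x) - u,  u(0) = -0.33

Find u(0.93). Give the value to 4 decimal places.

0.1107

Heun: k1 = f(x_n, u_n); k2 = f(x_n + h, u_n + h·k1); u_{n+1} = u_n + (h/2)·(k1 + k2).
x=0.000000, u=-0.330000:
  k1 = f(0.000000, -0.330000) = 0.830000
  k2 = f(0.310000, -0.072700) = 0.548867
  u ← -0.330000 + (0.31/2)·(0.830000 + 0.548867) = -0.116276
x=0.310000, u=-0.116276:
  k1 = f(0.310000, -0.116276) = 0.592442
  k2 = f(0.620000, 0.067382) = 0.339558
  u ← -0.116276 + (0.31/2)·(0.592442 + 0.339558) = 0.028184
x=0.620000, u=0.028184:
  k1 = f(0.620000, 0.028184) = 0.378755
  k2 = f(0.930000, 0.145598) = 0.153319
  u ← 0.028184 + (0.31/2)·(0.378755 + 0.153319) = 0.110656
u(0.93) ≈ 0.1107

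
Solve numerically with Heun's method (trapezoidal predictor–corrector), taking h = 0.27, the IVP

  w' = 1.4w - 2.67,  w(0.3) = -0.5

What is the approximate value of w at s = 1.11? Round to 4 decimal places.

Heun: k1 = f(s_n, w_n); k2 = f(s_n + h, w_n + h·k1); w_{n+1} = w_n + (h/2)·(k1 + k2).
s=0.300000, w=-0.500000:
  k1 = f(0.300000, -0.500000) = -3.370000
  k2 = f(0.570000, -1.409900) = -4.643860
  w ← -0.500000 + (0.27/2)·(-3.370000 + (-4.643860)) = -1.581871
s=0.570000, w=-1.581871:
  k1 = f(0.570000, -1.581871) = -4.884620
  k2 = f(0.840000, -2.900718) = -6.731006
  w ← -1.581871 + (0.27/2)·(-4.884620 + (-6.731006)) = -3.149981
s=0.840000, w=-3.149981:
  k1 = f(0.840000, -3.149981) = -7.079973
  k2 = f(1.110000, -5.061573) = -9.756202
  w ← -3.149981 + (0.27/2)·(-7.079973 + (-9.756202)) = -5.422864
w(1.11) ≈ -5.4229

-5.4229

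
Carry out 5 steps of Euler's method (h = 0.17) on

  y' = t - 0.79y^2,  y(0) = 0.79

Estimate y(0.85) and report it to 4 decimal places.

Euler: y_{n+1} = y_n + h·f(t_n, y_n).
t=0.000000, y=0.790000: f=-0.493039 → y ← 0.790000 + 0.17·(-0.493039) = 0.706183
t=0.170000, y=0.706183: f=-0.223969 → y ← 0.706183 + 0.17·(-0.223969) = 0.668109
t=0.340000, y=0.668109: f=-0.012632 → y ← 0.668109 + 0.17·(-0.012632) = 0.665961
t=0.510000, y=0.665961: f=0.159632 → y ← 0.665961 + 0.17·0.159632 = 0.693099
t=0.680000, y=0.693099: f=0.300495 → y ← 0.693099 + 0.17·0.300495 = 0.744183
y(0.85) ≈ 0.7442

0.7442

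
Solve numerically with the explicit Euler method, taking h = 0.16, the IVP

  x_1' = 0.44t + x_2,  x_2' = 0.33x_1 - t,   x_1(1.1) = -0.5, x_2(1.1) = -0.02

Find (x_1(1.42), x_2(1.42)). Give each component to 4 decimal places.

-0.3726, -0.4465

Euler on (x_1,x_2): x_1_{n+1} = x_1_n + h·x_1', x_2_{n+1} = x_2_n + h·x_2'.
1.100000: (-0.500000, -0.020000); f=(0.464000, -1.265000) → (-0.425760, -0.222400)
1.260000: (-0.425760, -0.222400); f=(0.332000, -1.400501) → (-0.372640, -0.446480)
(x_1(1.42), x_2(1.42)) ≈ (-0.3726, -0.4465)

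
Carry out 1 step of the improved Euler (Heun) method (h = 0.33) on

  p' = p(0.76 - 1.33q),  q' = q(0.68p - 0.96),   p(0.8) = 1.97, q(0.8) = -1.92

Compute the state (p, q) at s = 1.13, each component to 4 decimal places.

Heun on (p,q): k1 = f(s_n, state_n); k2 = f(s_n + h, state_n + h·k1); state_{n+1} = state_n + (h/2)·(k1 + k2).
0.800000: (1.970000, -1.920000)
  k1 = (6.527792, -0.728832)
  predictor → (4.124171, -2.160515)
  k2 = (14.985112, -3.984932)
  → (5.519629, -2.697771)
(p(1.13), q(1.13)) ≈ (5.5196, -2.6978)

5.5196, -2.6978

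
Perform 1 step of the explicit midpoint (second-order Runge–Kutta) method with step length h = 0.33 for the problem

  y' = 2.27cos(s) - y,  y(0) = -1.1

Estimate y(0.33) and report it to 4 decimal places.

-0.1816

Midpoint: k1 = f(s_n, y_n); k2 = f(s_n + h/2, y_n + (h/2)·k1); y_{n+1} = y_n + h·k2.
s=0.000000, y=-1.100000:
  k1 = f(0.000000, -1.100000) = 3.370000
  k2 = f(0.165000, -0.543950) = 2.783120
  y ← -1.100000 + 0.33·2.783120 = -0.181571
y(0.33) ≈ -0.1816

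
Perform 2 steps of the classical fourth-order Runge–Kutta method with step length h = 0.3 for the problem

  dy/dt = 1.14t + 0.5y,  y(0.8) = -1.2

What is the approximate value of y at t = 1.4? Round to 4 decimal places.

-0.7543

RK4: k1 = f(t_n, y_n); k2 = f(t_n + h/2, y_n + (h/2)·k1); k3 = f(t_n + h/2, y_n + (h/2)·k2); k4 = f(t_n + h, y_n + h·k3); y_{n+1} = y_n + (h/6)·(k1 + 2k2 + 2k3 + k4).
t=0.800000, y=-1.200000:
  k1 = f(0.800000, -1.200000) = 0.312000
  k2 = f(0.950000, -1.153200) = 0.506400
  k3 = f(0.950000, -1.124040) = 0.520980
  k4 = f(1.100000, -1.043706) = 0.732147
  y ← -1.200000 + (0.3/6)·(k1 + 2k2 + 2k3 + k4) = -1.045055
t=1.100000, y=-1.045055:
  k1 = f(1.100000, -1.045055) = 0.731473
  k2 = f(1.250000, -0.935334) = 0.957333
  k3 = f(1.250000, -0.901455) = 0.974273
  k4 = f(1.400000, -0.752773) = 1.219614
  y ← -1.045055 + (0.3/6)·(k1 + 2k2 + 2k3 + k4) = -0.754340
y(1.4) ≈ -0.7543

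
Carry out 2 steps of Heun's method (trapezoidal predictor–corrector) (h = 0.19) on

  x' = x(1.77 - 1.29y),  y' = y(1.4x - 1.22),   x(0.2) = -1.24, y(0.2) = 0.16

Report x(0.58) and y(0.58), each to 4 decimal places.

Heun on (x,y): k1 = f(t_n, state_n); k2 = f(t_n + h, state_n + h·k1); state_{n+1} = state_n + (h/2)·(k1 + k2).
0.200000: (-1.240000, 0.160000)
  k1 = (-1.938864, -0.472960)
  predictor → (-1.608384, 0.070138)
  k2 = (-2.701317, -0.243499)
  → (-1.680817, 0.091936)
0.390000: (-1.680817, 0.091936)
  k1 = (-2.775705, -0.328502)
  predictor → (-2.208201, 0.029521)
  k2 = (-3.824423, -0.127279)
  → (-2.307829, 0.048637)
(x(0.58), y(0.58)) ≈ (-2.3078, 0.0486)

-2.3078, 0.0486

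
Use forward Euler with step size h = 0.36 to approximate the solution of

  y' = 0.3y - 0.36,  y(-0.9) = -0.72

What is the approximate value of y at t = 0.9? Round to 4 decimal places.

-2.0063

Euler: y_{n+1} = y_n + h·f(t_n, y_n).
t=-0.900000, y=-0.720000: f=-0.576000 → y ← -0.720000 + 0.36·(-0.576000) = -0.927360
t=-0.540000, y=-0.927360: f=-0.638208 → y ← -0.927360 + 0.36·(-0.638208) = -1.157115
t=-0.180000, y=-1.157115: f=-0.707134 → y ← -1.157115 + 0.36·(-0.707134) = -1.411683
t=0.180000, y=-1.411683: f=-0.783505 → y ← -1.411683 + 0.36·(-0.783505) = -1.693745
t=0.540000, y=-1.693745: f=-0.868124 → y ← -1.693745 + 0.36·(-0.868124) = -2.006270
y(0.9) ≈ -2.0063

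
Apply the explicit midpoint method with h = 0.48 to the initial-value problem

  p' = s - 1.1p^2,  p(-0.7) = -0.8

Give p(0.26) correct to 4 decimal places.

Midpoint: k1 = f(s_n, p_n); k2 = f(s_n + h/2, p_n + (h/2)·k1); p_{n+1} = p_n + h·k2.
s=-0.700000, p=-0.800000:
  k1 = f(-0.700000, -0.800000) = -1.404000
  k2 = f(-0.460000, -1.136960) = -1.881946
  p ← -0.800000 + 0.48·(-1.881946) = -1.703334
s=-0.220000, p=-1.703334:
  k1 = f(-0.220000, -1.703334) = -3.411481
  k2 = f(0.020000, -2.522090) = -6.977029
  p ← -1.703334 + 0.48·(-6.977029) = -5.052308
p(0.26) ≈ -5.0523

-5.0523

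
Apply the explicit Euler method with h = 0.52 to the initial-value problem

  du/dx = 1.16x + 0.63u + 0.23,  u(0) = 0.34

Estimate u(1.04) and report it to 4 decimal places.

1.1913

Euler: u_{n+1} = u_n + h·f(x_n, u_n).
x=0.000000, u=0.340000: f=0.444200 → u ← 0.340000 + 0.52·0.444200 = 0.570984
x=0.520000, u=0.570984: f=1.192920 → u ← 0.570984 + 0.52·1.192920 = 1.191302
u(1.04) ≈ 1.1913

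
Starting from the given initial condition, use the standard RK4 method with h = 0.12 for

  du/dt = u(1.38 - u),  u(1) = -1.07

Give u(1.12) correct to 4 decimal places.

RK4: k1 = f(t_n, u_n); k2 = f(t_n + h/2, u_n + (h/2)·k1); k3 = f(t_n + h/2, u_n + (h/2)·k2); k4 = f(t_n + h, u_n + h·k3); u_{n+1} = u_n + (h/6)·(k1 + 2k2 + 2k3 + k4).
t=1.000000, u=-1.070000:
  k1 = f(1.000000, -1.070000) = -2.621500
  k2 = f(1.060000, -1.227290) = -3.199901
  k3 = f(1.060000, -1.261994) = -3.334181
  k4 = f(1.120000, -1.470102) = -4.189939
  u ← -1.070000 + (0.12/6)·(k1 + 2k2 + 2k3 + k4) = -1.467592
u(1.12) ≈ -1.4676

-1.4676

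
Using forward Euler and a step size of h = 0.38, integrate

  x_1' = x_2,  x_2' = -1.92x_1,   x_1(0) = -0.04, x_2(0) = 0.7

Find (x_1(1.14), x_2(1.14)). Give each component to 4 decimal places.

Euler on (x_1,x_2): x_1_{n+1} = x_1_n + h·x_1', x_2_{n+1} = x_2_n + h·x_2'.
0.000000: (-0.040000, 0.700000); f=(0.700000, 0.076800) → (0.226000, 0.729184)
0.380000: (0.226000, 0.729184); f=(0.729184, -0.433920) → (0.503090, 0.564294)
0.760000: (0.503090, 0.564294); f=(0.564294, -0.965933) → (0.717522, 0.197240)
(x_1(1.14), x_2(1.14)) ≈ (0.7175, 0.1972)

0.7175, 0.1972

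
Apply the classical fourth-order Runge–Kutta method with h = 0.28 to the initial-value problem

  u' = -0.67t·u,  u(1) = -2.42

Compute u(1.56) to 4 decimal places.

RK4: k1 = f(t_n, u_n); k2 = f(t_n + h/2, u_n + (h/2)·k1); k3 = f(t_n + h/2, u_n + (h/2)·k2); k4 = f(t_n + h, u_n + h·k3); u_{n+1} = u_n + (h/6)·(k1 + 2k2 + 2k3 + k4).
t=1.000000, u=-2.420000:
  k1 = f(1.000000, -2.420000) = 1.621400
  k2 = f(1.140000, -2.193004) = 1.675016
  k3 = f(1.140000, -2.185498) = 1.669283
  k4 = f(1.280000, -1.952601) = 1.674550
  u ← -2.420000 + (0.28/6)·(k1 + 2k2 + 2k3 + k4) = -1.954054
t=1.280000, u=-1.954054:
  k1 = f(1.280000, -1.954054) = 1.675797
  k2 = f(1.420000, -1.719443) = 1.635878
  k3 = f(1.420000, -1.725031) = 1.641195
  k4 = f(1.560000, -1.494520) = 1.562072
  u ← -1.954054 + (0.28/6)·(k1 + 2k2 + 2k3 + k4) = -1.497094
u(1.56) ≈ -1.4971

-1.4971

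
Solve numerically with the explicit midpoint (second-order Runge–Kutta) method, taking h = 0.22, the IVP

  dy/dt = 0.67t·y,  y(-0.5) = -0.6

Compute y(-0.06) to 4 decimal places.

-0.5529

Midpoint: k1 = f(t_n, y_n); k2 = f(t_n + h/2, y_n + (h/2)·k1); y_{n+1} = y_n + h·k2.
t=-0.500000, y=-0.600000:
  k1 = f(-0.500000, -0.600000) = 0.201000
  k2 = f(-0.390000, -0.577890) = 0.151003
  y ← -0.600000 + 0.22·0.151003 = -0.566779
t=-0.280000, y=-0.566779:
  k1 = f(-0.280000, -0.566779) = 0.106328
  k2 = f(-0.170000, -0.555083) = 0.063224
  y ← -0.566779 + 0.22·0.063224 = -0.552870
y(-0.06) ≈ -0.5529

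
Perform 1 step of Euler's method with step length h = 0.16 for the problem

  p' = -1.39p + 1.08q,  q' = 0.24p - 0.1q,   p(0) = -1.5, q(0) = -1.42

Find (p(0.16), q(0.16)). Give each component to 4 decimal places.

Euler on (p,q): p_{n+1} = p_n + h·p', q_{n+1} = q_n + h·q'.
0.000000: (-1.500000, -1.420000); f=(0.551400, -0.218000) → (-1.411776, -1.454880)
(p(0.16), q(0.16)) ≈ (-1.4118, -1.4549)

-1.4118, -1.4549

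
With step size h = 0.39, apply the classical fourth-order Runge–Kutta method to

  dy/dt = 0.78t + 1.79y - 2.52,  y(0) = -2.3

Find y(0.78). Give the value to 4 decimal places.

-13.1493

RK4: k1 = f(t_n, y_n); k2 = f(t_n + h/2, y_n + (h/2)·k1); k3 = f(t_n + h/2, y_n + (h/2)·k2); k4 = f(t_n + h, y_n + h·k3); y_{n+1} = y_n + (h/6)·(k1 + 2k2 + 2k3 + k4).
t=0.000000, y=-2.300000:
  k1 = f(0.000000, -2.300000) = -6.637000
  k2 = f(0.195000, -3.594215) = -8.801545
  k3 = f(0.195000, -4.016301) = -9.557079
  k4 = f(0.390000, -6.027261) = -13.004597
  y ← -2.300000 + (0.39/6)·(k1 + 2k2 + 2k3 + k4) = -5.963325
t=0.390000, y=-5.963325:
  k1 = f(0.390000, -5.963325) = -12.890152
  k2 = f(0.585000, -8.476905) = -17.237359
  k3 = f(0.585000, -9.324610) = -18.754752
  k4 = f(0.780000, -13.277678) = -25.678644
  y ← -5.963325 + (0.39/6)·(k1 + 2k2 + 2k3 + k4) = -13.149271
y(0.78) ≈ -13.1493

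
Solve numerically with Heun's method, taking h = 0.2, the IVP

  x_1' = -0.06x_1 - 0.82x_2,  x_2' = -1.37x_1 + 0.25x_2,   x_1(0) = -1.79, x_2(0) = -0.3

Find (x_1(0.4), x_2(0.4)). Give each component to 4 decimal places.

Heun on (x_1,x_2): k1 = f(s_n, state_n); k2 = f(s_n + h, state_n + h·k1); state_{n+1} = state_n + (h/2)·(k1 + k2).
0.000000: (-1.790000, -0.300000)
  k1 = (0.353400, 2.377300)
  predictor → (-1.719320, 0.175460)
  k2 = (-0.040718, 2.399333)
  → (-1.758732, 0.177663)
0.200000: (-1.758732, 0.177663)
  k1 = (-0.040160, 2.453878)
  predictor → (-1.766764, 0.668439)
  k2 = (-0.442114, 2.587576)
  → (-1.806959, 0.681809)
(x_1(0.4), x_2(0.4)) ≈ (-1.8070, 0.6818)

-1.8070, 0.6818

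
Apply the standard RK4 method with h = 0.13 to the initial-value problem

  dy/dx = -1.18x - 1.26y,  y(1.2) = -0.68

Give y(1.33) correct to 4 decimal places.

RK4: k1 = f(x_n, y_n); k2 = f(x_n + h/2, y_n + (h/2)·k1); k3 = f(x_n + h/2, y_n + (h/2)·k2); k4 = f(x_n + h, y_n + h·k3); y_{n+1} = y_n + (h/6)·(k1 + 2k2 + 2k3 + k4).
x=1.200000, y=-0.680000:
  k1 = f(1.200000, -0.680000) = -0.559200
  k2 = f(1.265000, -0.716348) = -0.590102
  k3 = f(1.265000, -0.718357) = -0.587571
  k4 = f(1.330000, -0.756384) = -0.616356
  y ← -0.680000 + (0.13/6)·(k1 + 2k2 + 2k3 + k4) = -0.756503
y(1.33) ≈ -0.7565

-0.7565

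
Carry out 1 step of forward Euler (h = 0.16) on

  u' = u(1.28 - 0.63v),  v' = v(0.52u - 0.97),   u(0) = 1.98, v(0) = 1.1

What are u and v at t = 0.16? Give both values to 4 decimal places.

2.1660, 1.1105

Euler on (u,v): u_{n+1} = u_n + h·u', v_{n+1} = v_n + h·v'.
0.000000: (1.980000, 1.100000); f=(1.162260, 0.065560) → (2.165962, 1.110490)
(u(0.16), v(0.16)) ≈ (2.1660, 1.1105)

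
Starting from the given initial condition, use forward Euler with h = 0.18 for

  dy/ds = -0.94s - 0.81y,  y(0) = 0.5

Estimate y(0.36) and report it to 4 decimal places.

Euler: y_{n+1} = y_n + h·f(s_n, y_n).
s=0.000000, y=0.500000: f=-0.405000 → y ← 0.500000 + 0.18·(-0.405000) = 0.427100
s=0.180000, y=0.427100: f=-0.515151 → y ← 0.427100 + 0.18·(-0.515151) = 0.334373
y(0.36) ≈ 0.3344

0.3344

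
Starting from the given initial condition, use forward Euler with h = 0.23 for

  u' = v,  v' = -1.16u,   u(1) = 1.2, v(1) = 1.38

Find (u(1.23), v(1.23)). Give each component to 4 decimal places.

1.5174, 1.0598

Euler on (u,v): u_{n+1} = u_n + h·u', v_{n+1} = v_n + h·v'.
1.000000: (1.200000, 1.380000); f=(1.380000, -1.392000) → (1.517400, 1.059840)
(u(1.23), v(1.23)) ≈ (1.5174, 1.0598)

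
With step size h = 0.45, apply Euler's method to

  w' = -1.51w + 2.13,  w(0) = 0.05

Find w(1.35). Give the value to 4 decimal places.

1.3658

Euler: w_{n+1} = w_n + h·f(s_n, w_n).
s=0.000000, w=0.050000: f=2.054500 → w ← 0.050000 + 0.45·2.054500 = 0.974525
s=0.450000, w=0.974525: f=0.658467 → w ← 0.974525 + 0.45·0.658467 = 1.270835
s=0.900000, w=1.270835: f=0.211039 → w ← 1.270835 + 0.45·0.211039 = 1.365803
w(1.35) ≈ 1.3658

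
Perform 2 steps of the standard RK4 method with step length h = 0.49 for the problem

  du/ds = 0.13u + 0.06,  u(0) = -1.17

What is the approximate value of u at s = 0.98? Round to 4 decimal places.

RK4: k1 = f(s_n, u_n); k2 = f(s_n + h/2, u_n + (h/2)·k1); k3 = f(s_n + h/2, u_n + (h/2)·k2); k4 = f(s_n + h, u_n + h·k3); u_{n+1} = u_n + (h/6)·(k1 + 2k2 + 2k3 + k4).
s=0.000000, u=-1.170000:
  k1 = f(0.000000, -1.170000) = -0.092100
  k2 = f(0.245000, -1.192565) = -0.095033
  k3 = f(0.245000, -1.193283) = -0.095127
  k4 = f(0.490000, -1.216612) = -0.098160
  u ← -1.170000 + (0.49/6)·(k1 + 2k2 + 2k3 + k4) = -1.216597
s=0.490000, u=-1.216597:
  k1 = f(0.490000, -1.216597) = -0.098158
  k2 = f(0.735000, -1.240646) = -0.101284
  k3 = f(0.735000, -1.241412) = -0.101384
  k4 = f(0.980000, -1.266275) = -0.104616
  u ← -1.216597 + (0.49/6)·(k1 + 2k2 + 2k3 + k4) = -1.266260
u(0.98) ≈ -1.2663

-1.2663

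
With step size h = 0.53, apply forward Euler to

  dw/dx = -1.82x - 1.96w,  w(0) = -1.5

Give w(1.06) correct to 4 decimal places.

-0.5135

Euler: w_{n+1} = w_n + h·f(x_n, w_n).
x=0.000000, w=-1.500000: f=2.940000 → w ← -1.500000 + 0.53·2.940000 = 0.058200
x=0.530000, w=0.058200: f=-1.078672 → w ← 0.058200 + 0.53·(-1.078672) = -0.513496
w(1.06) ≈ -0.5135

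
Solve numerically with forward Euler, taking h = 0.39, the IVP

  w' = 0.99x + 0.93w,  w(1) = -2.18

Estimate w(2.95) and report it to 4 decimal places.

-4.1480

Euler: w_{n+1} = w_n + h·f(x_n, w_n).
x=1.000000, w=-2.180000: f=-1.037400 → w ← -2.180000 + 0.39·(-1.037400) = -2.584586
x=1.390000, w=-2.584586: f=-1.027565 → w ← -2.584586 + 0.39·(-1.027565) = -2.985336
x=1.780000, w=-2.985336: f=-1.014163 → w ← -2.985336 + 0.39·(-1.014163) = -3.380860
x=2.170000, w=-3.380860: f=-0.995900 → w ← -3.380860 + 0.39·(-0.995900) = -3.769261
x=2.560000, w=-3.769261: f=-0.971012 → w ← -3.769261 + 0.39·(-0.971012) = -4.147956
w(2.95) ≈ -4.1480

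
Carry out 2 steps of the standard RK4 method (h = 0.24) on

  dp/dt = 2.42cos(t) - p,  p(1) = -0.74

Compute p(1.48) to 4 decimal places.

RK4: k1 = f(t_n, p_n); k2 = f(t_n + h/2, p_n + (h/2)·k1); k3 = f(t_n + h/2, p_n + (h/2)·k2); k4 = f(t_n + h, p_n + h·k3); p_{n+1} = p_n + (h/6)·(k1 + 2k2 + 2k3 + k4).
t=1.000000, p=-0.740000:
  k1 = f(1.000000, -0.740000) = 2.047532
  k2 = f(1.120000, -0.494296) = 1.548648
  k3 = f(1.120000, -0.554162) = 1.608514
  k4 = f(1.240000, -0.353957) = 1.139964
  p ← -0.740000 + (0.24/6)·(k1 + 2k2 + 2k3 + k4) = -0.359927
t=1.240000, p=-0.359927:
  k1 = f(1.240000, -0.359927) = 1.145934
  k2 = f(1.360000, -0.222415) = 0.728773
  k3 = f(1.360000, -0.272475) = 0.778832
  k4 = f(1.480000, -0.173008) = 0.392433
  p ← -0.359927 + (0.24/6)·(k1 + 2k2 + 2k3 + k4) = -0.177784
p(1.48) ≈ -0.1778

-0.1778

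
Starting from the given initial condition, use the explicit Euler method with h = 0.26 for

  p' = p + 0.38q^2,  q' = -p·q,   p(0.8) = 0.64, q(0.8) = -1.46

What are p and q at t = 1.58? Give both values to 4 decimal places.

Euler on (p,q): p_{n+1} = p_n + h·p', q_{n+1} = q_n + h·q'.
0.800000: (0.640000, -1.460000); f=(1.450008, 0.934400) → (1.017002, -1.217056)
1.060000: (1.017002, -1.217056); f=(1.579868, 1.237748) → (1.427768, -0.895241)
1.320000: (1.427768, -0.895241); f=(1.732321, 1.278197) → (1.878171, -0.562910)
(p(1.58), q(1.58)) ≈ (1.8782, -0.5629)

1.8782, -0.5629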